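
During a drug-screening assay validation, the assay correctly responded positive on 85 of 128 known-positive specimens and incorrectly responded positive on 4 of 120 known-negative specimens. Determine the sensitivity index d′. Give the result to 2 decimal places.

H = 85/128 = 0.6641
FA = 4/120 = 0.0333
z(H) = z(0.6641) = 0.4237
z(FA) = z(0.0333) = -1.8344
d' = z(H) − z(FA) = 0.4237 − (-1.8344) = 2.2581

d′ = 2.26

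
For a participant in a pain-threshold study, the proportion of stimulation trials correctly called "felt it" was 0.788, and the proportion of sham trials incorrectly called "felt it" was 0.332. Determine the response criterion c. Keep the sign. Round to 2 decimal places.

c = -0.18

z(H) = z(0.788) = 0.7995
z(FA) = z(0.332) = -0.4344
c = −½·[z(H) + z(FA)] = −0.5 × (0.7995 + (-0.4344)) = -0.18255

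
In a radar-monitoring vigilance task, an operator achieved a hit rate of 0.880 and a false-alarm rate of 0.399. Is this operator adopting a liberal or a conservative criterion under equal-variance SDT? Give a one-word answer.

liberal

z(H) = 1.175, z(FA) = -0.256
c = −½·(z(H) + z(FA)) = -0.4595
c < 0 → liberal criterion (biased toward responding “yes”).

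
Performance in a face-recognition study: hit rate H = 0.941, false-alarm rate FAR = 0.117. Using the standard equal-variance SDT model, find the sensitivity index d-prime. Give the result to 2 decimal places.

d-prime = 2.75

Φ⁻¹(H) = 1.563
Φ⁻¹(FA) = -1.190
d' = z(H) − z(FA) = 1.563 − (-1.190) = 2.753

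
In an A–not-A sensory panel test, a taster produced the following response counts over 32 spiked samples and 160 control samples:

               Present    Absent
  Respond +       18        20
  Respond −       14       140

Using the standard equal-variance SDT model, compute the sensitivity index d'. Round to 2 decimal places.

H = 18/32 = 0.5625
FA = 20/160 = 0.1250
z(0.5625) = 0.157, z(0.1250) = -1.150
d' = z(H) − z(FA) = 0.157 − (-1.150) = 1.307

d' = 1.31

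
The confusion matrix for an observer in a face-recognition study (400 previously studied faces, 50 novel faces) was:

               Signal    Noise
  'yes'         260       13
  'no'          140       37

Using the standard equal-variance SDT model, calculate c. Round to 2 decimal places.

c = 0.13

H = 260/400 = 0.6500
FA = 13/50 = 0.2600
Φ⁻¹(0.6500) = 0.3853, Φ⁻¹(0.2600) = -0.6433
c = −½·[z(H) + z(FA)] = −0.5 × (0.3853 + (-0.6433)) = 0.1290
c > 0: the observer has a conservative response bias.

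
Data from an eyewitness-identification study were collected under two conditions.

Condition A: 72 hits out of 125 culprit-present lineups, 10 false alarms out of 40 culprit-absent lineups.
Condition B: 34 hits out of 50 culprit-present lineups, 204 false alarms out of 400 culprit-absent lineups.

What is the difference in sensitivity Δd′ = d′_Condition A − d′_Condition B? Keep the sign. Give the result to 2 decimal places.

Condition A: z(0.5760) = 0.192, z(0.2500) = -0.674, d' = 0.866
Condition B: z(0.6800) = 0.468, z(0.5100) = 0.025, d' = 0.443
Δd' = d'_Condition A − d'_Condition B = 0.866 − 0.443 = 0.423
Condition A has the higher sensitivity.

Δd′ = 0.42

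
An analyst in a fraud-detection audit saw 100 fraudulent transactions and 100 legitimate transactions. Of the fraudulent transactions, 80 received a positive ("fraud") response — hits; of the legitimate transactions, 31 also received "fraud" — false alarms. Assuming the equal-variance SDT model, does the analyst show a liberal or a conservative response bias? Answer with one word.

liberal

z(H) = 0.842, z(FA) = -0.496
c = −½·(z(H) + z(FA)) = -0.173
c < 0 → liberal criterion (biased toward responding “yes”).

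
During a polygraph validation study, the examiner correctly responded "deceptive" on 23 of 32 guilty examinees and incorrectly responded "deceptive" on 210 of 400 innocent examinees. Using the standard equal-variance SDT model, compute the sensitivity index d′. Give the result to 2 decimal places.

H = 23/32 = 0.7188
FA = 210/400 = 0.5250
z(0.7188) = 0.5793, z(0.5250) = 0.0627
d' = z(H) − z(FA) = 0.5793 − 0.0627 = 0.5166

d′ = 0.52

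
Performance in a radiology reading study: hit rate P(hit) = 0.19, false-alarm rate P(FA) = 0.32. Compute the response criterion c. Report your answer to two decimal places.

c = 0.67

z(0.19) = -0.8779, z(0.32) = -0.4677
c = −½·[z(H) + z(FA)] = −0.5 × (-0.8779 + (-0.4677)) = 0.6728
c > 0: the radiologist has a conservative response bias.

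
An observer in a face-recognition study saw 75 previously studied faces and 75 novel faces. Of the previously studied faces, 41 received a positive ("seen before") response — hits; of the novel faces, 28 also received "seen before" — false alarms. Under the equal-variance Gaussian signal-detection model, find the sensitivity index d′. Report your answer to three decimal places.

H = 41/75 = 0.5467
FA = 28/75 = 0.3733
z(H) = 0.1173
z(FA) = -0.3231
d' = z(H) − z(FA) = 0.1173 − (-0.3231) = 0.4404

d′ = 0.440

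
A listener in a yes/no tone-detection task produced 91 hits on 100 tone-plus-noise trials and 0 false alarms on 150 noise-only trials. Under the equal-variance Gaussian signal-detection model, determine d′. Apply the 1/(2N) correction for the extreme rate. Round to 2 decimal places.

d′ = 4.05

The false-alarm rate is 0/150 = 0, so apply the 1/(2N) correction: FA → 1/(2·150) = 0.00333.
z(H) = z(0.91000) = 1.341
z(FA) = z(0.00333) = -2.713
d' = 1.341 − (-2.713) = 4.054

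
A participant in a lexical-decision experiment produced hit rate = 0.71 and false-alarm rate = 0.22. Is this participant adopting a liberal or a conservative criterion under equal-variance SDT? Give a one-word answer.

z(H) = 0.553, z(FA) = -0.772
c = −½·(z(H) + z(FA)) = 0.1095
c > 0 → conservative criterion (biased toward responding “no”).

conservative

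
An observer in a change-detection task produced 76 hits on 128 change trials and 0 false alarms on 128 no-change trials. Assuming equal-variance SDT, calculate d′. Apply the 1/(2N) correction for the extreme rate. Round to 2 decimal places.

The false-alarm rate is 0/128 = 0, so apply the 1/(2N) correction: FA → 1/(2·128) = 0.00391.
z(H) = z(0.59375) = 0.237
z(FA) = z(0.00391) = -2.660
d' = 0.237 − (-2.660) = 2.897

d′ = 2.90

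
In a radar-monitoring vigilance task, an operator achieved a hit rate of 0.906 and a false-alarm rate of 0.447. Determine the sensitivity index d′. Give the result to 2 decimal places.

z(H) = z(0.906) = 1.317
z(FA) = z(0.447) = -0.133
d' = z(H) − z(FA) = 1.317 − (-0.133) = 1.450

d′ = 1.45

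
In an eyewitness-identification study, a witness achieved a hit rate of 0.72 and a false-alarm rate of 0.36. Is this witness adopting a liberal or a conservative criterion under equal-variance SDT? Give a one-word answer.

liberal

z(H) = 0.583, z(FA) = -0.358
c = −½·(z(H) + z(FA)) = -0.1125
c < 0 → liberal criterion (biased toward responding “yes”).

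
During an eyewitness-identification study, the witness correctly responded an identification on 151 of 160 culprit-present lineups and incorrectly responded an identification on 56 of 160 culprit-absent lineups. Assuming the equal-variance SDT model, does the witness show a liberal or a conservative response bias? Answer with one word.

liberal

z(H) = 1.587, z(FA) = -0.385
c = −½·(z(H) + z(FA)) = -0.601
c < 0 → liberal criterion (biased toward responding “yes”).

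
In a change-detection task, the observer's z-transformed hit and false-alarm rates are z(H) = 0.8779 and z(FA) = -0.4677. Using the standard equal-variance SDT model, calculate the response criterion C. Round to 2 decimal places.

C = -0.21

c = −½·[z(H) + z(FA)] = −½·(0.8779 + (-0.4677)) = -0.2051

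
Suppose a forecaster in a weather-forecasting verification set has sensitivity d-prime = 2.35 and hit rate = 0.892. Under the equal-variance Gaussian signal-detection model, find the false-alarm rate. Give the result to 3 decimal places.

z(hit rate) = z(0.892) = 1.2372
z(FA) = z(H) − d' = 1.2372 − 2.35 = -1.1128
false-alarm rate = Φ(-1.1128) = 0.1329

false-alarm rate = 0.133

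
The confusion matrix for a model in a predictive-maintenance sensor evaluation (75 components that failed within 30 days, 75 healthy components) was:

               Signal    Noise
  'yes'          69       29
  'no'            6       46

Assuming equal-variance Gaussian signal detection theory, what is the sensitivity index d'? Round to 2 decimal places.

H = 69/75 = 0.9200
FA = 29/75 = 0.3867
z(H) = z(0.9200) = 1.4051
z(FA) = z(0.3867) = -0.2879
d' = z(H) − z(FA) = 1.4051 − (-0.2879) = 1.6930

d' = 1.69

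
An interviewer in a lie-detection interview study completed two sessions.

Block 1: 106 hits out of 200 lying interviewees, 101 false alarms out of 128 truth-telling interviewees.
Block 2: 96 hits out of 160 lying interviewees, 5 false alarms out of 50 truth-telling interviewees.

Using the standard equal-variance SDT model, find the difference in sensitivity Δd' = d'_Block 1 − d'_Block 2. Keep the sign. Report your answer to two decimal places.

Block 1: z(0.5300) = 0.075, z(0.7891) = 0.803, d' = -0.728
Block 2: z(0.6000) = 0.253, z(0.1000) = -1.282, d' = 1.535
Δd' = d'_Block 1 − d'_Block 2 = -0.728 − 1.535 = -2.263
Block 2 has the higher sensitivity.

Δd' = -2.26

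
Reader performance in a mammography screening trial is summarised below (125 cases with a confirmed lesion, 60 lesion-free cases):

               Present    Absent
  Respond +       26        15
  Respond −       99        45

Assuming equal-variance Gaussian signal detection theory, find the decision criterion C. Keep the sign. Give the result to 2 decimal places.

H = 26/125 = 0.2080
FA = 15/60 = 0.2500
z(H) = -0.8134
z(FA) = -0.6745
c = −½·[z(H) + z(FA)] = −0.5 × (-0.8134 + (-0.6745)) = 0.74395
c > 0: the reader has a conservative response bias.

C = 0.74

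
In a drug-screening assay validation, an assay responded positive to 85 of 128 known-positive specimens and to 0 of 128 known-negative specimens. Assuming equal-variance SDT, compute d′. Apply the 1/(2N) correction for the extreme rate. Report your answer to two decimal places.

The false-alarm rate is 0/128 = 0, so apply the 1/(2N) correction: FA → 1/(2·128) = 0.00391.
z(H) = z(0.66406) = 0.424
z(FA) = z(0.00391) = -2.660
d' = 0.424 − (-2.660) = 3.084

d′ = 3.08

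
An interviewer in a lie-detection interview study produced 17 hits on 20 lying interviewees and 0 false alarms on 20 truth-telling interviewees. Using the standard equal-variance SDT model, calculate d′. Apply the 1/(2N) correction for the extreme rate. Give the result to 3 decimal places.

The false-alarm rate is 0/20 = 0, so apply the 1/(2N) correction: FA → 1/(2·20) = 0.02500.
z(H) = z(0.85000) = 1.0364
z(FA) = z(0.02500) = -1.9600
d' = 1.0364 − (-1.9600) = 2.9964

d′ = 2.996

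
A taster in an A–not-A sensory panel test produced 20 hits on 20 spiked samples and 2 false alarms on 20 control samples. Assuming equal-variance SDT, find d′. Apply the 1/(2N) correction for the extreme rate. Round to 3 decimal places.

d′ = 3.242

The hit rate is 20/20 = 1, so apply the 1/(2N) correction: H → 1 − 1/(2·20) = 0.97500.
z(H) = z(0.97500) = 1.9600
z(FA) = z(0.10000) = -1.2816
d' = 1.9600 − (-1.2816) = 3.2416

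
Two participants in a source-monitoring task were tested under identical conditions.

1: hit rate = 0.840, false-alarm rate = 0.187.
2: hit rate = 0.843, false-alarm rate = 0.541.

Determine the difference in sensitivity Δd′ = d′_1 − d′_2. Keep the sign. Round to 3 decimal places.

Δd′ = 0.980

1: z(0.840) = 0.9945, z(0.187) = -0.8890, d' = 1.8835
2: z(0.843) = 1.0069, z(0.541) = 0.1030, d' = 0.9039
Δd' = d'_1 − d'_2 = 1.8835 − 0.9039 = 0.9796
1 has the higher sensitivity.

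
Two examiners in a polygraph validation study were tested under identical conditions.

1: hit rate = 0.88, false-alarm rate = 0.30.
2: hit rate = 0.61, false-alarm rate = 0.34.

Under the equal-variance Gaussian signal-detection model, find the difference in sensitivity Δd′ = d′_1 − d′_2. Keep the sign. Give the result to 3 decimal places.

Δd′ = 1.008

1: z(0.88) = 1.1750, z(0.30) = -0.5244, d' = 1.6994
2: z(0.61) = 0.2793, z(0.34) = -0.4125, d' = 0.6918
Δd' = d'_1 − d'_2 = 1.6994 − 0.6918 = 1.0076
1 has the higher sensitivity.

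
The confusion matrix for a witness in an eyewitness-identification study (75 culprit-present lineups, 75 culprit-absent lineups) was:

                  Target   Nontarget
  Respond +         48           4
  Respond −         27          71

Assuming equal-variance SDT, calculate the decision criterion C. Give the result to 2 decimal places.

C = 0.63

H = 48/75 = 0.6400
FA = 4/75 = 0.0533
z(H) = 0.358
z(FA) = -1.614
c = −½·[z(H) + z(FA)] = −0.5 × (0.358 + (-1.614)) = 0.628
c > 0: the witness has a conservative response bias.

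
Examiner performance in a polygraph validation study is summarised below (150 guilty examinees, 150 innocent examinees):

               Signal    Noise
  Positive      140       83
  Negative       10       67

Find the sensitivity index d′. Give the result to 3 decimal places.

d′ = 1.367

H = 140/150 = 0.9333
FA = 83/150 = 0.5533
z(0.9333) = 1.5008, z(0.5533) = 0.1340
d' = z(H) − z(FA) = 1.5008 − 0.1340 = 1.3668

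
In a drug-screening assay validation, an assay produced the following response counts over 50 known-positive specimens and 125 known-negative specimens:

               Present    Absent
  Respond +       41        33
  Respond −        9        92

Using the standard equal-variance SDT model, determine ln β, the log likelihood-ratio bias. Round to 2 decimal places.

ln β = -0.22

H = 41/50 = 0.8200
FA = 33/125 = 0.2640
z(0.8200) = 0.915, z(0.2640) = -0.631
ln β = −½·[z(H)² − z(FA)²] = −0.5 × (0.837 − 0.398) = -0.2195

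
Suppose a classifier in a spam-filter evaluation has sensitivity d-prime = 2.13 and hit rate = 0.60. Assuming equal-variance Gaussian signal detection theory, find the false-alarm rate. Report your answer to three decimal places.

false-alarm rate = 0.030

z(hit rate) = z(0.60) = 0.2533
z(FA) = z(H) − d' = 0.2533 − 2.13 = -1.8767
false-alarm rate = Φ(-1.8767) = 0.0303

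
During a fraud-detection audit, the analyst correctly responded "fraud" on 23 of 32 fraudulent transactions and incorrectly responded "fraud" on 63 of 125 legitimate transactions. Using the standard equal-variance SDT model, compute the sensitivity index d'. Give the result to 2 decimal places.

H = 23/32 = 0.7188
FA = 63/125 = 0.5040
Φ⁻¹(0.7188) = 0.5793, Φ⁻¹(0.5040) = 0.0100
d' = z(H) − z(FA) = 0.5793 − 0.0100 = 0.5693

d' = 0.57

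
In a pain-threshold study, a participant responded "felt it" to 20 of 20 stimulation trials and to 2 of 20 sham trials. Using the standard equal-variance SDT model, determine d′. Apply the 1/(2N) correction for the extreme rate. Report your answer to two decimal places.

d′ = 3.24

The hit rate is 20/20 = 1, so apply the 1/(2N) correction: H → 1 − 1/(2·20) = 0.97500.
z(H) = z(0.97500) = 1.960
z(FA) = z(0.10000) = -1.282
d' = 1.960 − (-1.282) = 3.242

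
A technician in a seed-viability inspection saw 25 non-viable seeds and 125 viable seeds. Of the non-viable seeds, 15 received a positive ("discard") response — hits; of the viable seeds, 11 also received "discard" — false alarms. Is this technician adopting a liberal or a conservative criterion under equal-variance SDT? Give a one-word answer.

conservative

z(H) = 0.253, z(FA) = -1.353
c = −½·(z(H) + z(FA)) = 0.550
c > 0 → conservative criterion (biased toward responding “no”).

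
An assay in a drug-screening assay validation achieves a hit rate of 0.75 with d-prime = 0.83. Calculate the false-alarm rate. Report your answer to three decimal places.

false-alarm rate = 0.438

z(hit rate) = z(0.75) = 0.6745
z(FA) = z(H) − d' = 0.6745 − 0.83 = -0.1555
false-alarm rate = Φ(-0.1555) = 0.4382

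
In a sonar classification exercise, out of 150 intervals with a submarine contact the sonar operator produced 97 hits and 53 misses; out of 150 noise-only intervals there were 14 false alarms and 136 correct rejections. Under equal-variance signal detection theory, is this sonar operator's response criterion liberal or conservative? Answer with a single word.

conservative

z(H) = 0.376, z(FA) = -1.321
c = −½·(z(H) + z(FA)) = 0.4725
c > 0 → conservative criterion (biased toward responding “no”).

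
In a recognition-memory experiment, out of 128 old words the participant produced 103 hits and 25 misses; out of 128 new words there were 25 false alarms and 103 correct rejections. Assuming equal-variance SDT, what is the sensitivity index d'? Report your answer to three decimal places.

d' = 1.717

H = 103/128 = 0.8047
FA = 25/128 = 0.1953
z(H) = 0.8585
z(FA) = -0.8585
d' = z(H) − z(FA) = 0.8585 − (-0.8585) = 1.7170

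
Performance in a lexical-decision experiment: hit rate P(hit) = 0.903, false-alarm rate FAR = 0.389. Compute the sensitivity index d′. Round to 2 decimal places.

d′ = 1.58

z(H) = z(0.903) = 1.299
z(FA) = z(0.389) = -0.282
d' = z(H) − z(FA) = 1.299 − (-0.282) = 1.581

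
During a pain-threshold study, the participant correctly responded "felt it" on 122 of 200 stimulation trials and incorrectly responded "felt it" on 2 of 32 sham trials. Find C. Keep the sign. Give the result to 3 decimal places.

H = 122/200 = 0.6100
FA = 2/32 = 0.0625
z(H) = z(0.6100) = 0.2793
z(FA) = z(0.0625) = -1.5341
c = −½·[z(H) + z(FA)] = −0.5 × (0.2793 + (-1.5341)) = 0.6274
c > 0: the participant has a conservative response bias.

C = 0.627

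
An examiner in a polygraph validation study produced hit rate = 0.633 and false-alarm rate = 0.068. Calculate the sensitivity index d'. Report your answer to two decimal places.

Φ⁻¹(H) = 0.3398
Φ⁻¹(FA) = -1.4909
d' = z(H) − z(FA) = 0.3398 − (-1.4909) = 1.8307

d' = 1.83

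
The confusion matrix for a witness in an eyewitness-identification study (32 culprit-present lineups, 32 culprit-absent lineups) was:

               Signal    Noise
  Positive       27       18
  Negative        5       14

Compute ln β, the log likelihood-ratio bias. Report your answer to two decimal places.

ln β = -0.50

H = 27/32 = 0.8438
FA = 18/32 = 0.5625
z(0.8438) = 1.010, z(0.5625) = 0.157
ln β = −½·[z(H)² − z(FA)²] = −0.5 × (1.020 − 0.025) = -0.4975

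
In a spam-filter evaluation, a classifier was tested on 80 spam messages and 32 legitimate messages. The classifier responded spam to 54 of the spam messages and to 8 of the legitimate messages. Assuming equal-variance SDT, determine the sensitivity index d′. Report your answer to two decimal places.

d′ = 1.13

H = 54/80 = 0.6750
FA = 8/32 = 0.2500
Φ⁻¹(H) = 0.4538
Φ⁻¹(FA) = -0.6745
d' = z(H) − z(FA) = 0.4538 − (-0.6745) = 1.1283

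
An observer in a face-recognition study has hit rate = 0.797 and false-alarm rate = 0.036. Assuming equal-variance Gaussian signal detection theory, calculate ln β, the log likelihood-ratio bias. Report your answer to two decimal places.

z(H) = z(0.797) = 0.831
z(FA) = z(0.036) = -1.799
ln β = −½·[z(H)² − z(FA)²] = −0.5 × (0.691 − 3.236) = 1.2725

ln β = 1.27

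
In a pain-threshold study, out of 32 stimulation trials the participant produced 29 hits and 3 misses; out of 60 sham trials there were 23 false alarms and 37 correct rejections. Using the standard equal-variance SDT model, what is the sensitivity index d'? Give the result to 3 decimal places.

d' = 1.615

H = 29/32 = 0.9062
FA = 23/60 = 0.3833
z(H) = z(0.9062) = 1.3177
z(FA) = z(0.3833) = -0.2968
d' = z(H) − z(FA) = 1.3177 − (-0.2968) = 1.6145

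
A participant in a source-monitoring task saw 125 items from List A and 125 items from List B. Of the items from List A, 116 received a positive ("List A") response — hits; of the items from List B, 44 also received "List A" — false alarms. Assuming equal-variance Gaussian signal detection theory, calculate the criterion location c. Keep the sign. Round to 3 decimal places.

H = 116/125 = 0.9280
FA = 44/125 = 0.3520
z(H) = z(0.9280) = 1.4611
z(FA) = z(0.3520) = -0.3799
c = −½·[z(H) + z(FA)] = −0.5 × (1.4611 + (-0.3799)) = -0.5406
c < 0: the participant has a liberal response bias.

c = -0.541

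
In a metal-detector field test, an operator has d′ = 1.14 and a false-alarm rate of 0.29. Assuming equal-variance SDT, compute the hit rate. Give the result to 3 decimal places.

hit rate = 0.721

z(false-alarm rate) = z(0.29) = -0.5534
z(H) = z(FA) + d' = -0.5534 + 1.14 = 0.5866
hit rate = Φ(0.5866) = 0.7213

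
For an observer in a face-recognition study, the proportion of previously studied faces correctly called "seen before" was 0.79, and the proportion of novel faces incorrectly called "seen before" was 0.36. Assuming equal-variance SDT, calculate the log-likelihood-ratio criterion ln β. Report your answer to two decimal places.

ln β = -0.26

Φ⁻¹(H) = 0.806
Φ⁻¹(FA) = -0.358
ln β = −½·[z(H)² − z(FA)²] = −0.5 × (0.650 − 0.128) = -0.261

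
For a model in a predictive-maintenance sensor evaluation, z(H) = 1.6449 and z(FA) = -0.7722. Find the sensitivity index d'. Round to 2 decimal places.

d' = 2.42

d' = z(H) − z(FA) = 1.6449 − (-0.7722) = 2.4171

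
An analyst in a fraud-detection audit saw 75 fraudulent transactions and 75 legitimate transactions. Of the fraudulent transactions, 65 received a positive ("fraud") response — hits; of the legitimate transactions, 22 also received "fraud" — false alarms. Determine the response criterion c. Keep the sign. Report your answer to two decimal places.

c = -0.28

H = 65/75 = 0.8667
FA = 22/75 = 0.2933
z(H) = 1.111
z(FA) = -0.544
c = −½·[z(H) + z(FA)] = −0.5 × (1.111 + (-0.544)) = -0.2835
c < 0: the analyst has a liberal response bias.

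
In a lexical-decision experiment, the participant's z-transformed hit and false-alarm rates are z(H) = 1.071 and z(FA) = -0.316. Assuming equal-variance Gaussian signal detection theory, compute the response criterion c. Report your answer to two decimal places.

c = −½·[z(H) + z(FA)] = −½·(1.071 + (-0.316)) = -0.3775
c < 0: the participant has a liberal response bias.

c = -0.38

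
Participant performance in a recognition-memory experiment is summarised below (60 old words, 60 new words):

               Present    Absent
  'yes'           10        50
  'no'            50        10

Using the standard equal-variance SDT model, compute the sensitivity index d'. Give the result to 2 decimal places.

d' = -1.93

H = 10/60 = 0.1667
FA = 50/60 = 0.8333
z(H) = z(0.1667) = -0.9673
z(FA) = z(0.8333) = 0.9673
d' = z(H) − z(FA) = -0.9673 − 0.9673 = -1.9346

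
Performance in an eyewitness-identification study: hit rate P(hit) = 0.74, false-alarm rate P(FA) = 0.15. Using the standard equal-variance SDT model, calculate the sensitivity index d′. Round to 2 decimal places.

d′ = 1.68

z(H) = z(0.74) = 0.643
z(FA) = z(0.15) = -1.036
d' = z(H) − z(FA) = 0.643 − (-1.036) = 1.679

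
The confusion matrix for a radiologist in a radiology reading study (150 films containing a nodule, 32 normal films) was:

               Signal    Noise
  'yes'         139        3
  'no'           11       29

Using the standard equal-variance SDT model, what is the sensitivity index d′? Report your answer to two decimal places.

H = 139/150 = 0.9267
FA = 3/32 = 0.0938
z(H) = 1.4516
z(FA) = -1.3177
d' = z(H) − z(FA) = 1.4516 − (-1.3177) = 2.7693

d′ = 2.77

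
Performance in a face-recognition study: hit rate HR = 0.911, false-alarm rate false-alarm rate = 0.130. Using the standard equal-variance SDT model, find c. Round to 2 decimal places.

c = -0.11

Φ⁻¹(H) = Φ⁻¹(0.911) = 1.347
Φ⁻¹(FA) = Φ⁻¹(0.130) = -1.126
c = −½·[z(H) + z(FA)] = −0.5 × (1.347 + (-1.126)) = -0.1105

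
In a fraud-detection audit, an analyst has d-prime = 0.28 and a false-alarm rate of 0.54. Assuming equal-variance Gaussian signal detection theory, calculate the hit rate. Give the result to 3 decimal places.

hit rate = 0.648

z(false-alarm rate) = z(0.54) = 0.1004
z(H) = z(FA) + d' = 0.1004 + 0.28 = 0.3804
hit rate = Φ(0.3804) = 0.6482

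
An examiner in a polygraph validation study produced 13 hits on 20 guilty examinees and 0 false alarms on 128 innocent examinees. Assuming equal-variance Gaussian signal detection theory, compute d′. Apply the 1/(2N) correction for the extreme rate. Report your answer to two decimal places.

The false-alarm rate is 0/128 = 0, so apply the 1/(2N) correction: FA → 1/(2·128) = 0.00391.
z(H) = z(0.65000) = 0.385
z(FA) = z(0.00391) = -2.660
d' = 0.385 − (-2.660) = 3.045

d′ = 3.05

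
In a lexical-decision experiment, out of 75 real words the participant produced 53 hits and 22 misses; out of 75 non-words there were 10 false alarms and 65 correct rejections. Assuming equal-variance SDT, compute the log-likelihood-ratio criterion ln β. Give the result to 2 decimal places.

H = 53/75 = 0.7067
FA = 10/75 = 0.1333
Φ⁻¹(0.7067) = 0.544, Φ⁻¹(0.1333) = -1.111
ln β = −½·[z(H)² − z(FA)²] = −0.5 × (0.296 − 1.234) = 0.469

ln β = 0.47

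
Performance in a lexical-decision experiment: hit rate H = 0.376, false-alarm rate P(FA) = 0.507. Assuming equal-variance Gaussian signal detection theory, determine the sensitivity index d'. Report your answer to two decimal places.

d' = -0.33

z(H) = z(0.376) = -0.316
z(FA) = z(0.507) = 0.018
d' = z(H) − z(FA) = -0.316 − 0.018 = -0.334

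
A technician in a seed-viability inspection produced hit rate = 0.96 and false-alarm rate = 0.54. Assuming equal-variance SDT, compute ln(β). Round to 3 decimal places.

z(H) = z(0.96) = 1.7507
z(FA) = z(0.54) = 0.1004
ln β = −½·[z(H)² − z(FA)²] = −0.5 × (3.0650 − 0.0101) = -1.52745

ln β = -1.527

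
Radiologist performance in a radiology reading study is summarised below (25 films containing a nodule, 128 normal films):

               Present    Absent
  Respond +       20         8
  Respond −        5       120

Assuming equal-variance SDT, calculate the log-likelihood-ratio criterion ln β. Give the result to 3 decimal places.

H = 20/25 = 0.8000
FA = 8/128 = 0.0625
z(0.8000) = 0.8416, z(0.0625) = -1.5341
ln β = −½·[z(H)² − z(FA)²] = −0.5 × (0.7083 − 2.3535) = 0.8226

ln β = 0.823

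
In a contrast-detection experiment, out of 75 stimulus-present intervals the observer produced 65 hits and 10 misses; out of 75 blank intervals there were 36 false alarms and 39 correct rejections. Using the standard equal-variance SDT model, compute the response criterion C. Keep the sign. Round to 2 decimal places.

C = -0.53

H = 65/75 = 0.8667
FA = 36/75 = 0.4800
z(H) = 1.111
z(FA) = -0.050
c = −½·[z(H) + z(FA)] = −0.5 × (1.111 + (-0.050)) = -0.5305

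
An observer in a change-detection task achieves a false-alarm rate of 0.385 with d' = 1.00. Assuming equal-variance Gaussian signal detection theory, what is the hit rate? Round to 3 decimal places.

z(false-alarm rate) = z(0.385) = -0.2924
z(H) = z(FA) + d' = -0.2924 + 1.00 = 0.7076
hit rate = Φ(0.7076) = 0.7604

hit rate = 0.760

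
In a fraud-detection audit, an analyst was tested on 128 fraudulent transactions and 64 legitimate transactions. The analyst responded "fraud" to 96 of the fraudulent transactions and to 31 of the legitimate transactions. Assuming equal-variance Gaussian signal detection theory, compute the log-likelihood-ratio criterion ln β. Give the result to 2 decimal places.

H = 96/128 = 0.7500
FA = 31/64 = 0.4844
z(H) = 0.674
z(FA) = -0.039
ln β = −½·[z(H)² − z(FA)²] = −0.5 × (0.454 − 0.002) = -0.226

ln β = -0.23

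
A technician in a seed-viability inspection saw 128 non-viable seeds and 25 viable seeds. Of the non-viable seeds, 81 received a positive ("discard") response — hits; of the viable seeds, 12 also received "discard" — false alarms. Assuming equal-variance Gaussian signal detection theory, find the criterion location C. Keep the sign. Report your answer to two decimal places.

H = 81/128 = 0.6328
FA = 12/25 = 0.4800
z(H) = 0.3393
z(FA) = -0.0502
c = −½·[z(H) + z(FA)] = −0.5 × (0.3393 + (-0.0502)) = -0.14455

C = -0.14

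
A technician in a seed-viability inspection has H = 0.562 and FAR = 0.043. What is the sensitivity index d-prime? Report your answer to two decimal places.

d-prime = 1.87

z(H) = z(0.562) = 0.156
z(FA) = z(0.043) = -1.717
d' = z(H) − z(FA) = 0.156 − (-1.717) = 1.873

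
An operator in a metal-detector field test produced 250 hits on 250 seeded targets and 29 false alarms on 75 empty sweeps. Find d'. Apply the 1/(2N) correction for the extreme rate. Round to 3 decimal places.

The hit rate is 250/250 = 1, so apply the 1/(2N) correction: H → 1 − 1/(2·250) = 0.99800.
z(H) = z(0.99800) = 2.8782
z(FA) = z(0.38667) = -0.2880
d' = 2.8782 − (-0.2880) = 3.1662

d' = 3.166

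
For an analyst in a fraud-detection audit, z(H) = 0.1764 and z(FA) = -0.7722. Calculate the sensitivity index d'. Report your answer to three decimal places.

d' = 0.949

d' = z(H) − z(FA) = 0.1764 − (-0.7722) = 0.9486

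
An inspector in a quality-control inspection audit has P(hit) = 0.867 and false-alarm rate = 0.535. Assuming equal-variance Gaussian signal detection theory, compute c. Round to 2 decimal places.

z(0.867) = 1.1123, z(0.535) = 0.0878
c = −½·[z(H) + z(FA)] = −0.5 × (1.1123 + 0.0878) = -0.60005
c < 0: the inspector has a liberal response bias.

c = -0.60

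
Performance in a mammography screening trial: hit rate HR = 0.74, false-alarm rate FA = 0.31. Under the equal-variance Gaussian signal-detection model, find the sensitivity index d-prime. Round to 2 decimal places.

z(0.74) = 0.6433, z(0.31) = -0.4959
d' = z(H) − z(FA) = 0.6433 − (-0.4959) = 1.1392

d-prime = 1.14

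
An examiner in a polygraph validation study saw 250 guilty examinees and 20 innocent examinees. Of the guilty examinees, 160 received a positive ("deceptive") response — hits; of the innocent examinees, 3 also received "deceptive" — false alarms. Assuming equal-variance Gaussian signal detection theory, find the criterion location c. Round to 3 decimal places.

H = 160/250 = 0.6400
FA = 3/20 = 0.1500
z(H) = 0.3585
z(FA) = -1.0364
c = −½·[z(H) + z(FA)] = −0.5 × (0.3585 + (-1.0364)) = 0.33895
c > 0: the examiner has a conservative response bias.

c = 0.339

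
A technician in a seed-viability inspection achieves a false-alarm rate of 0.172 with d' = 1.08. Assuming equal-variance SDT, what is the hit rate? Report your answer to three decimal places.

z(false-alarm rate) = z(0.172) = -0.9463
z(H) = z(FA) + d' = -0.9463 + 1.08 = 0.1337
hit rate = Φ(0.1337) = 0.5532

hit rate = 0.553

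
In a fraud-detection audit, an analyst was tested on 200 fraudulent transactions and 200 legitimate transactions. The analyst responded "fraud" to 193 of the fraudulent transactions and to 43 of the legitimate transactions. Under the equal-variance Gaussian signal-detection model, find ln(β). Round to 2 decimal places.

H = 193/200 = 0.9650
FA = 43/200 = 0.2150
z(H) = 1.812
z(FA) = -0.789
ln β = −½·[z(H)² − z(FA)²] = −0.5 × (3.283 − 0.623) = -1.330

ln β = -1.33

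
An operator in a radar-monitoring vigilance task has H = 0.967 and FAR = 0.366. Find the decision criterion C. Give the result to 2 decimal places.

C = -0.75

z(0.967) = 1.8384, z(0.366) = -0.3425
c = −½·[z(H) + z(FA)] = −0.5 × (1.8384 + (-0.3425)) = -0.74795
c < 0: the operator has a liberal response bias.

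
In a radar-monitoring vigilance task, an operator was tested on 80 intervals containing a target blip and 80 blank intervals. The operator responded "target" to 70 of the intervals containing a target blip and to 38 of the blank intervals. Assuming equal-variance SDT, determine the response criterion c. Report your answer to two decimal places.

H = 70/80 = 0.8750
FA = 38/80 = 0.4750
z(H) = z(0.8750) = 1.1503
z(FA) = z(0.4750) = -0.0627
c = −½·[z(H) + z(FA)] = −0.5 × (1.1503 + (-0.0627)) = -0.5438
c < 0: the operator has a liberal response bias.

c = -0.54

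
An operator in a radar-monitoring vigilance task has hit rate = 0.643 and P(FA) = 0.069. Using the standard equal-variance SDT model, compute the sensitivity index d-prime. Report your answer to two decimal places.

d-prime = 1.85

z(H) = z(0.643) = 0.3665
z(FA) = z(0.069) = -1.4833
d' = z(H) − z(FA) = 0.3665 − (-1.4833) = 1.8498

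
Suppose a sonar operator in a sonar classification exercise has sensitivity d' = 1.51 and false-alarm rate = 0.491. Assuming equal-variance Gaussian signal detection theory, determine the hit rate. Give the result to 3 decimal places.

hit rate = 0.932

z(false-alarm rate) = z(0.491) = -0.0226
z(H) = z(FA) + d' = -0.0226 + 1.51 = 1.4874
hit rate = Φ(1.4874) = 0.9315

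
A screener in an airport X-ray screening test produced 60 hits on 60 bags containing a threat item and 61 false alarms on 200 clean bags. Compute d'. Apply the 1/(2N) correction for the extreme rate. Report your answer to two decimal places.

The hit rate is 60/60 = 1, so apply the 1/(2N) correction: H → 1 − 1/(2·60) = 0.99167.
z(H) = z(0.99167) = 2.394
z(FA) = z(0.30500) = -0.510
d' = 2.394 − (-0.510) = 2.904

d' = 2.90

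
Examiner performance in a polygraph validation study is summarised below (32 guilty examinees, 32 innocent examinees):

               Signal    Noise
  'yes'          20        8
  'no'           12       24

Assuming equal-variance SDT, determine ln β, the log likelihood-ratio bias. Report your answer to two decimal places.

ln β = 0.18

H = 20/32 = 0.6250
FA = 8/32 = 0.2500
z(H) = z(0.6250) = 0.319
z(FA) = z(0.2500) = -0.674
ln β = −½·[z(H)² − z(FA)²] = −0.5 × (0.102 − 0.454) = 0.176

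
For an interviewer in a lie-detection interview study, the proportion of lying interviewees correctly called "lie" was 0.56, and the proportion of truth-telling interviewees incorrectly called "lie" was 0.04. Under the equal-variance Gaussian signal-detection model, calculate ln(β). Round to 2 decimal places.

ln β = 1.52

Φ⁻¹(H) = Φ⁻¹(0.56) = 0.151
Φ⁻¹(FA) = Φ⁻¹(0.04) = -1.751
ln β = −½·[z(H)² − z(FA)²] = −0.5 × (0.023 − 3.066) = 1.5215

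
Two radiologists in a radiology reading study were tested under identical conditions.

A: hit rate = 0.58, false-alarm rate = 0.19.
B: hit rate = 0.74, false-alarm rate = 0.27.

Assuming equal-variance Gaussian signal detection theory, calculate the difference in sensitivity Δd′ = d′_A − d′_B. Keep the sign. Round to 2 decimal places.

Δd′ = -0.18

A: z(0.58) = 0.202, z(0.19) = -0.878, d' = 1.080
B: z(0.74) = 0.643, z(0.27) = -0.613, d' = 1.256
Δd' = d'_A − d'_B = 1.080 − 1.256 = -0.176
B has the higher sensitivity.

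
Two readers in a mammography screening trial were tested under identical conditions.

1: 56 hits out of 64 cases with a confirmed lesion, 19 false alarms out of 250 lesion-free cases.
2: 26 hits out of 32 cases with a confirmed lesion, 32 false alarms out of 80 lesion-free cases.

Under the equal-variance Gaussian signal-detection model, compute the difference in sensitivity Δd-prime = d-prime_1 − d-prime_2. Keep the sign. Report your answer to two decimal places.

Δd-prime = 1.44

1: z(0.8750) = 1.150, z(0.0760) = -1.433, d' = 2.583
2: z(0.8125) = 0.887, z(0.4000) = -0.253, d' = 1.140
Δd' = d'_1 − d'_2 = 2.583 − 1.140 = 1.443
1 has the higher sensitivity.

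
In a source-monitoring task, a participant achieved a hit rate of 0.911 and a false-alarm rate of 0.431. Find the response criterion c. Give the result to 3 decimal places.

Φ⁻¹(H) = Φ⁻¹(0.911) = 1.3469
Φ⁻¹(FA) = Φ⁻¹(0.431) = -0.1738
c = −½·[z(H) + z(FA)] = −0.5 × (1.3469 + (-0.1738)) = -0.58655
c < 0: the participant has a liberal response bias.

c = -0.587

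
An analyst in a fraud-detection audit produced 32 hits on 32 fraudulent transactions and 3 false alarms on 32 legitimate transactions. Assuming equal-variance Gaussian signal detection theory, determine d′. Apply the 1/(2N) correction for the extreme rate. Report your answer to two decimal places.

d′ = 3.47

The hit rate is 32/32 = 1, so apply the 1/(2N) correction: H → 1 − 1/(2·32) = 0.98438.
z(H) = z(0.98438) = 2.154
z(FA) = z(0.09375) = -1.318
d' = 2.154 − (-1.318) = 3.472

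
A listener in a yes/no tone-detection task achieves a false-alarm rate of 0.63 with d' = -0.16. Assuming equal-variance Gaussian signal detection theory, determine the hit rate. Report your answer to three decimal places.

hit rate = 0.568

z(false-alarm rate) = z(0.63) = 0.3319
z(H) = z(FA) + d' = 0.3319 + (-0.16) = 0.1719
hit rate = Φ(0.1719) = 0.5682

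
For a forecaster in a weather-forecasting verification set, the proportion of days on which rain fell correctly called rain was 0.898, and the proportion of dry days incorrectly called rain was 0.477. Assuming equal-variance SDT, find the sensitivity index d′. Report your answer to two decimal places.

z(H) = z(0.898) = 1.2702
z(FA) = z(0.477) = -0.0577
d' = z(H) − z(FA) = 1.2702 − (-0.0577) = 1.3279

d′ = 1.33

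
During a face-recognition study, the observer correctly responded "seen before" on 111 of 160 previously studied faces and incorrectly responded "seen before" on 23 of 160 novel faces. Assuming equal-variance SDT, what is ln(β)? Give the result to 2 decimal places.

H = 111/160 = 0.6937
FA = 23/160 = 0.1437
z(H) = 0.506
z(FA) = -1.064
ln β = −½·[z(H)² − z(FA)²] = −0.5 × (0.256 − 1.132) = 0.438

ln β = 0.44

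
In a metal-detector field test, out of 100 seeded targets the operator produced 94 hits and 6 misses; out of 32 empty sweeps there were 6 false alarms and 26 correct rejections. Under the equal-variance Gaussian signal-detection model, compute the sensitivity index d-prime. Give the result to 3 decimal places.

d-prime = 2.442

H = 94/100 = 0.9400
FA = 6/32 = 0.1875
z(H) = 1.5548
z(FA) = -0.8871
d' = z(H) − z(FA) = 1.5548 − (-0.8871) = 2.4419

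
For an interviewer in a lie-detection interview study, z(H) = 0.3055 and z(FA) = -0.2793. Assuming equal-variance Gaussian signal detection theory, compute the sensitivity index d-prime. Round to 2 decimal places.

d' = z(H) − z(FA) = 0.3055 − (-0.2793) = 0.5848

d-prime = 0.58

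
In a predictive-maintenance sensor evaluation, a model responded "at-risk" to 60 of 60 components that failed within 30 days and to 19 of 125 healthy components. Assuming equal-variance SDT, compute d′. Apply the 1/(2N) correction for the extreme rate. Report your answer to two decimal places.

The hit rate is 60/60 = 1, so apply the 1/(2N) correction: H → 1 − 1/(2·60) = 0.99167.
z(H) = z(0.99167) = 2.394
z(FA) = z(0.15200) = -1.028
d' = 2.394 − (-1.028) = 3.422

d′ = 3.42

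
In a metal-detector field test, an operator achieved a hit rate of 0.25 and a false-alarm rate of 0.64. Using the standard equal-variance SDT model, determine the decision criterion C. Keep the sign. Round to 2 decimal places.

z(H) = -0.6745
z(FA) = 0.3585
c = −½·[z(H) + z(FA)] = −0.5 × (-0.6745 + 0.3585) = 0.1580
c > 0: the operator has a conservative response bias.

C = 0.16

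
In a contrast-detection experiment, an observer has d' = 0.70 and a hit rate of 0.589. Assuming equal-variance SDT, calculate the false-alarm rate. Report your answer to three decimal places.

z(hit rate) = z(0.589) = 0.2250
z(FA) = z(H) − d' = 0.2250 − 0.70 = -0.4750
false-alarm rate = Φ(-0.4750) = 0.3174

false-alarm rate = 0.317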